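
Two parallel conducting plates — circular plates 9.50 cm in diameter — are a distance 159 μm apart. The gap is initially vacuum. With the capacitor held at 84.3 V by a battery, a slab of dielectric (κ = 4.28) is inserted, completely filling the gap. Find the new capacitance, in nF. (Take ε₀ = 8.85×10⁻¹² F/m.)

A = π(9.50/2 cm)² = 7.09×10⁻³ m².
Initially C₁ = ε₀A/d = 8.85×10⁻¹² × 7.09×10⁻³ / 1.59×10⁻⁴ = 3.95×10⁻¹⁰ F.
C = κε₀A/d scales with κ, so C₂/C₁ = κ = 4.28.
C₂ = 4.28 × 3.95×10⁻¹⁰ = 1.69×10⁻⁹ F.

C ≈ 1.69 nF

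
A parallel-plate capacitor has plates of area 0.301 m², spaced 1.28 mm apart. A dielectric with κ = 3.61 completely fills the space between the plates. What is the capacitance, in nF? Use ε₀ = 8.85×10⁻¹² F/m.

C = κε₀A/d = 3.61 × 8.85×10⁻¹² × 0.301 / 1.28×10⁻³ = 7.51×10⁻⁹ F.

7.51 nF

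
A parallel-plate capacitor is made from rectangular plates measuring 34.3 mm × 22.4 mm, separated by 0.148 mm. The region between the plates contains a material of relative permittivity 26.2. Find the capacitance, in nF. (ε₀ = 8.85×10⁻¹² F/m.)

A = 34.3 × 22.4 mm² = 7.68×10⁻⁴ m².
C = κε₀A/d = 26.2 × 8.85×10⁻¹² × 7.68×10⁻⁴ / 1.48×10⁻⁴ = 1.20×10⁻⁹ F.

1.20 nF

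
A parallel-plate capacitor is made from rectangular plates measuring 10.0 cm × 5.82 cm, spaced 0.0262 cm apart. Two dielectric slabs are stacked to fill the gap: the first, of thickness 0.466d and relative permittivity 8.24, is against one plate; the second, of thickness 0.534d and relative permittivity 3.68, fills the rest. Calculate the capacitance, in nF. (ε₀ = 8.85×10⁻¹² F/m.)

0.975 nF

A = 10.0 × 5.82 cm² = 5.82×10⁻³ m².
Stacked slabs ⇒ two capacitors in series, each with the full plate area.
C₁ = κ₁ε₀A/d₁ = 8.24 × 8.85×10⁻¹² × 5.82×10⁻³ / 1.22×10⁻⁴ = 3.48×10⁻⁹ F.
C₂ = κ₂ε₀A/d₂ = 3.68 × 8.85×10⁻¹² × 5.82×10⁻³ / 1.40×10⁻⁴ = 1.35×10⁻⁹ F.
C = (1/C₁ + 1/C₂)⁻¹ = 9.75×10⁻¹⁰ F.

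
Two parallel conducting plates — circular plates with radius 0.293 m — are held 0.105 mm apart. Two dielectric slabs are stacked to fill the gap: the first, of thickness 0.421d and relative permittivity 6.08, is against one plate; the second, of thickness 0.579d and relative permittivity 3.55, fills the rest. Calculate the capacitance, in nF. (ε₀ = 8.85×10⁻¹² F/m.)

A = π(0.293 m)² = 0.270 m².
Stacked slabs ⇒ two capacitors in series, each with the full plate area.
C₁ = κ₁ε₀A/d₁ = 6.08 × 8.85×10⁻¹² × 0.270 / 4.42×10⁻⁵ = 3.28×10⁻⁷ F.
C₂ = κ₂ε₀A/d₂ = 3.55 × 8.85×10⁻¹² × 0.270 / 6.08×10⁻⁵ = 1.39×10⁻⁷ F.
C = (1/C₁ + 1/C₂)⁻¹ = 9.78×10⁻⁸ F.

97.8 nF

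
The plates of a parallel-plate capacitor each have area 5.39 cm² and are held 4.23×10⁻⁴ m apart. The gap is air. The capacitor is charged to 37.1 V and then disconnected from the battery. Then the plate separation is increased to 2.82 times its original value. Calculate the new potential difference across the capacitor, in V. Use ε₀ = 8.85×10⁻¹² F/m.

V ≈ 105 V

A = 5.39 cm² = 5.39×10⁻⁴ m².
Initially C₁ = ε₀A/d = 8.85×10⁻¹² × 5.39×10⁻⁴ / 4.23×10⁻⁴ = 1.13×10⁻¹¹ F.
V₁ = 37.1 V.
Isolated ⇒ Q is held fixed. C₂ = 0.355 C₁ and V = Q/C, so V₂/V₁ = C₁/C₂ = 2.82.
V₂ = 2.82 × 37.1 = 1.05×10² V.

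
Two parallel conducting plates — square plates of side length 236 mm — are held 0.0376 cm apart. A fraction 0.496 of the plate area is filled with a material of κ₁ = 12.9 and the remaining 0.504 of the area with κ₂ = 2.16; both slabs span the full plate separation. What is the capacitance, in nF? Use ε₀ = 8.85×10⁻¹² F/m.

A = (236 mm)² = 5.57×10⁻² m².
Side-by-side slabs ⇒ two capacitors in parallel, each spanning the full gap.
C₁ = κ₁ε₀A₁/d = 12.9 × 8.85×10⁻¹² × 2.76×10⁻² / 3.76×10⁻⁴ = 8.39×10⁻⁹ F.
C₂ = κ₂ε₀A₂/d = 2.16 × 8.85×10⁻¹² × 2.81×10⁻² / 3.76×10⁻⁴ = 1.43×10⁻⁹ F.
C = C₁ + C₂ = 9.81×10⁻⁹ F.

C ≈ 9.81 nF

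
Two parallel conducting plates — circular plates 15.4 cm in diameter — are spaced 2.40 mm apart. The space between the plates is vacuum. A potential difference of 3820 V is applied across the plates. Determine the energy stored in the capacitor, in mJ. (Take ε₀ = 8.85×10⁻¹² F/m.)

A = π(15.4/2 cm)² = 1.86×10⁻² m².
C = ε₀A/d = 8.85×10⁻¹² × 1.86×10⁻² / 2.40×10⁻³ = 6.87×10⁻¹¹ F.
U = ½CV² = ½ × 6.87×10⁻¹¹ × (3820)² = 5.01×10⁻⁴ J.

U ≈ 0.501 mJ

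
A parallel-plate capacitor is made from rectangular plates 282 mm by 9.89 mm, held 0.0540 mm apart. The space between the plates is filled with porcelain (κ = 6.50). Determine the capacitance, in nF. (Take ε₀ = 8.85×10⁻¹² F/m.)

A = 282 × 9.89 mm² = 2.79×10⁻³ m².
C = κε₀A/d = 6.50 × 8.85×10⁻¹² × 2.79×10⁻³ / 5.40×10⁻⁵ = 2.97×10⁻⁹ F.

2.97 nF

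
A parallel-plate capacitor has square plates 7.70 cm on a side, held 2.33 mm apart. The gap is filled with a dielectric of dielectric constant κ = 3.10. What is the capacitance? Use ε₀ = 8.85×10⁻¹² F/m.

A = (7.70 cm)² = 5.93×10⁻³ m².
C = κε₀A/d = 3.10 × 8.85×10⁻¹² × 5.93×10⁻³ / 2.33×10⁻³ = 6.98×10⁻¹¹ F.

C ≈ 69.8 pF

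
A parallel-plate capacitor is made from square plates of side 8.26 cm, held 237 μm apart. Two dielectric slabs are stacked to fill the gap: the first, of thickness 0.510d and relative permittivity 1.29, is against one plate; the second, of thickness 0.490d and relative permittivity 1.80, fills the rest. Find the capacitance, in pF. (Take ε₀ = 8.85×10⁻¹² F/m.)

A = (8.26 cm)² = 6.82×10⁻³ m².
Stacked slabs ⇒ two capacitors in series, each with the full plate area.
C₁ = κ₁ε₀A/d₁ = 1.29 × 8.85×10⁻¹² × 6.82×10⁻³ / 1.21×10⁻⁴ = 6.44×10⁻¹⁰ F.
C₂ = κ₂ε₀A/d₂ = 1.80 × 8.85×10⁻¹² × 6.82×10⁻³ / 1.16×10⁻⁴ = 9.36×10⁻¹⁰ F.
C = (1/C₁ + 1/C₂)⁻¹ = 3.82×10⁻¹⁰ F.

C ≈ 382 pF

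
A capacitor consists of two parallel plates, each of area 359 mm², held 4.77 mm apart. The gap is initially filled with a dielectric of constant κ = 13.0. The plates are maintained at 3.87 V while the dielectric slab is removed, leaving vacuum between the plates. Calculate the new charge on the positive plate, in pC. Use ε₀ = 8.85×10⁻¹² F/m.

Q ≈ 2.58 pC

A = 359 mm² = 3.59×10⁻⁴ m².
Initially C₁ = κε₀A/d = 13.0 × 8.85×10⁻¹² × 3.59×10⁻⁴ / 4.77×10⁻³ = 8.66×10⁻¹² F.
Q₁ = 3.35×10⁻¹¹ C.
Battery connected ⇒ V is held fixed. C₂ = 0.0769 C₁ and Q = CV, so Q₂/Q₁ = C₂/C₁ = 0.0769.
Q₂ = 0.0769 × 3.35×10⁻¹¹ = 2.58×10⁻¹² C.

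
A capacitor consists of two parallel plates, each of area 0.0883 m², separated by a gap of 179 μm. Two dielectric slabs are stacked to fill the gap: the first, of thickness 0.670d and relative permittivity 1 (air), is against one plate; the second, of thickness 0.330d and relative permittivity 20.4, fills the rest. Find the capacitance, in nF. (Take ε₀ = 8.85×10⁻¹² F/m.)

6.36 nF

Stacked slabs ⇒ two capacitors in series, each with the full plate area.
C₁ = κ₁ε₀A/d₁ = 1.00 × 8.85×10⁻¹² × 8.83×10⁻² / 1.20×10⁻⁴ = 6.52×10⁻⁹ F.
C₂ = κ₂ε₀A/d₂ = 20.4 × 8.85×10⁻¹² × 8.83×10⁻² / 5.91×10⁻⁵ = 2.70×10⁻⁷ F.
C = (1/C₁ + 1/C₂)⁻¹ = 6.36×10⁻⁹ F.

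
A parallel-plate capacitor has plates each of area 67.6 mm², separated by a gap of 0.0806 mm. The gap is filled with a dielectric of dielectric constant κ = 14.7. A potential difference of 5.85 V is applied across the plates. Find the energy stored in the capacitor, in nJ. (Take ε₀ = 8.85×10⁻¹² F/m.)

A = 67.6 mm² = 6.76×10⁻⁵ m².
C = κε₀A/d = 14.7 × 8.85×10⁻¹² × 6.76×10⁻⁵ / 8.06×10⁻⁵ = 1.09×10⁻¹⁰ F.
U = ½CV² = ½ × 1.09×10⁻¹⁰ × (5.85)² = 1.87×10⁻⁹ J.

1.87 nJ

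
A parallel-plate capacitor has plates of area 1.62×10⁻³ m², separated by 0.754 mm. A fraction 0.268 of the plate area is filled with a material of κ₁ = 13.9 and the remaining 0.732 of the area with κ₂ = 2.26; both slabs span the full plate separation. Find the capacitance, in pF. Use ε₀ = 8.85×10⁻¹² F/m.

C ≈ 102 pF

Side-by-side slabs ⇒ two capacitors in parallel, each spanning the full gap.
C₁ = κ₁ε₀A₁/d = 13.9 × 8.85×10⁻¹² × 4.34×10⁻⁴ / 7.54×10⁻⁴ = 7.08×10⁻¹¹ F.
C₂ = κ₂ε₀A₂/d = 2.26 × 8.85×10⁻¹² × 1.19×10⁻³ / 7.54×10⁻⁴ = 3.15×10⁻¹¹ F.
C = C₁ + C₂ = 1.02×10⁻¹⁰ F.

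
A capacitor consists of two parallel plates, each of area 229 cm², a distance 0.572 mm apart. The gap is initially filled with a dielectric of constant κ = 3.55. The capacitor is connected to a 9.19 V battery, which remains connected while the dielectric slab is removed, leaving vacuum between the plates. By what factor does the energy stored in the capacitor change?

0.282

Battery connected ⇒ V is held fixed.
C₂ = 0.282 C₁ and U = ½CV², so U₂/U₁ = C₂/C₁ = 0.282.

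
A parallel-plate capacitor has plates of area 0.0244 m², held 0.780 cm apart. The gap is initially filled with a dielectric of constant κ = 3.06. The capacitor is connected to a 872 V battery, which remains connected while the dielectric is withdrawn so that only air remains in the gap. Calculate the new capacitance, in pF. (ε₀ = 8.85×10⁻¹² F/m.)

Initially C₁ = κε₀A/d = 3.06 × 8.85×10⁻¹² × 2.44×10⁻² / 7.80×10⁻³ = 8.47×10⁻¹¹ F.
C = κε₀A/d scales with κ, so C₂/C₁ = 1/κ = 1/3.06 = 0.327.
C₂ = 0.327 × 8.47×10⁻¹¹ = 2.77×10⁻¹¹ F.

27.7 pF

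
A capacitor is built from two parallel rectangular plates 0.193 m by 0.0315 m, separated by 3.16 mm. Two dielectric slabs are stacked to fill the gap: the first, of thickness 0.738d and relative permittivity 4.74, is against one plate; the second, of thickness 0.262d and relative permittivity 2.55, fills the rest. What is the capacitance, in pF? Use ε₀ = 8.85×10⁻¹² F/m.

C ≈ 65.9 pF

A = 0.193 × 0.0315 m² = 6.08×10⁻³ m².
Stacked slabs ⇒ two capacitors in series, each with the full plate area.
C₁ = κ₁ε₀A/d₁ = 4.74 × 8.85×10⁻¹² × 6.08×10⁻³ / 2.33×10⁻³ = 1.09×10⁻¹⁰ F.
C₂ = κ₂ε₀A/d₂ = 2.55 × 8.85×10⁻¹² × 6.08×10⁻³ / 8.28×10⁻⁴ = 1.66×10⁻¹⁰ F.
C = (1/C₁ + 1/C₂)⁻¹ = 6.59×10⁻¹¹ F.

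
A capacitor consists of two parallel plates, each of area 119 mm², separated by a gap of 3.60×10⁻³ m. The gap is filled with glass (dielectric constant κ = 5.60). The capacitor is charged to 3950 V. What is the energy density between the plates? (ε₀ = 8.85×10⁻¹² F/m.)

E = V/d = 3950 / 3.60×10⁻³ = 1.10×10⁶ V/m.
u = ½κε₀E² = ½ × 5.60 × 8.85×10⁻¹² × (1.10×10⁶)² = 29.8 J/m³.

u ≈ 29.8 J/m³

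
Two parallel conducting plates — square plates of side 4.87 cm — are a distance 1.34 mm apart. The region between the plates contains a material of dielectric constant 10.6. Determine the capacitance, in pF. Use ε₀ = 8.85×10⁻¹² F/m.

A = (4.87 cm)² = 2.37×10⁻³ m².
C = κε₀A/d = 10.6 × 8.85×10⁻¹² × 2.37×10⁻³ / 1.34×10⁻³ = 1.66×10⁻¹⁰ F.

C ≈ 166 pF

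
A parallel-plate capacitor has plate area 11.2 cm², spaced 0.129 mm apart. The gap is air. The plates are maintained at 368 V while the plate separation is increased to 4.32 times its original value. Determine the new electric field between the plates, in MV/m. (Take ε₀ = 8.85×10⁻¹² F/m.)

A = 11.2 cm² = 1.12×10⁻³ m².
Initially C₁ = ε₀A/d = 8.85×10⁻¹² × 1.12×10⁻³ / 1.29×10⁻⁴ = 7.68×10⁻¹¹ F.
E₁ = 2.85×10⁶ V/m.
Battery connected ⇒ V is held fixed. E = V/d, so E₂/E₁ = d₁/d₂ = 0.231.
E₂ = 0.231 × 2.85×10⁶ = 6.60×10⁵ V/m.

E ≈ 0.660 MV/m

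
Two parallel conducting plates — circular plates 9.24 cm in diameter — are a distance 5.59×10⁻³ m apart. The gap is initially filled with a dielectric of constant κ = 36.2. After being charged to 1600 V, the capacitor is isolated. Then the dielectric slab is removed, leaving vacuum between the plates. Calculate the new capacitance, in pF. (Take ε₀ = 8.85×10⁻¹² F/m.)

A = π(9.24/2 cm)² = 6.71×10⁻³ m².
Initially C₁ = κε₀A/d = 36.2 × 8.85×10⁻¹² × 6.71×10⁻³ / 5.59×10⁻³ = 3.84×10⁻¹⁰ F.
C = κε₀A/d scales with κ, so C₂/C₁ = 1/κ = 1/36.2 = 0.0276.
C₂ = 0.0276 × 3.84×10⁻¹⁰ = 1.06×10⁻¹¹ F.

10.6 pF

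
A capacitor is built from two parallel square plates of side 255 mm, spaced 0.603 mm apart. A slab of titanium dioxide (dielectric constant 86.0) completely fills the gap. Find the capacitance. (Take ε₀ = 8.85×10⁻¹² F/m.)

C ≈ 82.1 nF

A = (255 mm)² = 6.50×10⁻² m².
C = κε₀A/d = 86.0 × 8.85×10⁻¹² × 6.50×10⁻² / 6.03×10⁻⁴ = 8.21×10⁻⁸ F.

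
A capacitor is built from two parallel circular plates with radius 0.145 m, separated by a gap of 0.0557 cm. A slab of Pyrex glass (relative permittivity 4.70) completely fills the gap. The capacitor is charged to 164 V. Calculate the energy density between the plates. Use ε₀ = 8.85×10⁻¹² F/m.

E = V/d = 164 / 5.57×10⁻⁴ = 2.94×10⁵ V/m.
u = ½κε₀E² = ½ × 4.70 × 8.85×10⁻¹² × (2.94×10⁵)² = 1.80 J/m³.

u ≈ 1.80 J/m³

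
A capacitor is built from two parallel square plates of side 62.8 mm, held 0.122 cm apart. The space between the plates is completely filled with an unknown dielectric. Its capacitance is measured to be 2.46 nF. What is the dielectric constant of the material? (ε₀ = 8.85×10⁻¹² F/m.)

86.0

A = (62.8 mm)² = 3.94×10⁻³ m².
κ = Cd/(ε₀A) = 2.46×10⁻⁹ × 1.22×10⁻³ / (8.85×10⁻¹² × 3.94×10⁻³) = 86.0.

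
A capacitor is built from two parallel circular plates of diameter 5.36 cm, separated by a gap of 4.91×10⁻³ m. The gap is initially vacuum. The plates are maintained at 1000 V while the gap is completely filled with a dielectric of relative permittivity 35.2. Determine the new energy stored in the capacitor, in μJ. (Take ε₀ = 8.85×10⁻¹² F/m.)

71.6 μJ

A = π(5.36/2 cm)² = 2.26×10⁻³ m².
Initially C₁ = ε₀A/d = 8.85×10⁻¹² × 2.26×10⁻³ / 4.91×10⁻³ = 4.07×10⁻¹² F.
U₁ = 2.03×10⁻⁶ J.
Battery connected ⇒ V is held fixed. C₂ = 35.2 C₁ and U = ½CV², so U₂/U₁ = C₂/C₁ = 35.2.
U₂ = 35.2 × 2.03×10⁻⁶ = 7.16×10⁻⁵ J.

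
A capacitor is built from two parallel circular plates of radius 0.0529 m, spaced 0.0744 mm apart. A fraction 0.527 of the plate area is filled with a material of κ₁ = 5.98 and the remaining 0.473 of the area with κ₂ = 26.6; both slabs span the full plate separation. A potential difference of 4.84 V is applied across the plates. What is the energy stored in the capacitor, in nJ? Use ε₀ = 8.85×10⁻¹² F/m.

193 nJ

A = π(0.0529 m)² = 8.79×10⁻³ m².
Side-by-side slabs ⇒ two capacitors in parallel, each spanning the full gap.
C₁ = κ₁ε₀A₁/d = 5.98 × 8.85×10⁻¹² × 4.63×10⁻³ / 7.44×10⁻⁵ = 3.30×10⁻⁹ F.
C₂ = κ₂ε₀A₂/d = 26.6 × 8.85×10⁻¹² × 4.16×10⁻³ / 7.44×10⁻⁵ = 1.32×10⁻⁸ F.
C = C₁ + C₂ = 1.65×10⁻⁸ F.
U = ½CV² = ½ × 1.65×10⁻⁸ × (4.84)² = 1.93×10⁻⁷ J.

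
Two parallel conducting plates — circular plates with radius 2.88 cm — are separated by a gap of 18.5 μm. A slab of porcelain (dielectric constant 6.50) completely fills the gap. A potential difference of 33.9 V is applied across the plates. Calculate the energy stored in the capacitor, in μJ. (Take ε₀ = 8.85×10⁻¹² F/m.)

4.66 μJ

A = π(2.88 cm)² = 2.61×10⁻³ m².
C = κε₀A/d = 6.50 × 8.85×10⁻¹² × 2.61×10⁻³ / 1.85×10⁻⁵ = 8.10×10⁻⁹ F.
U = ½CV² = ½ × 8.10×10⁻⁹ × (33.9)² = 4.66×10⁻⁶ J.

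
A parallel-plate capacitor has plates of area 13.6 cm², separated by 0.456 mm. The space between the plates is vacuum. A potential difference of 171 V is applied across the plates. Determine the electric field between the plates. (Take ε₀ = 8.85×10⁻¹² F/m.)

375 kV/m

E = V/d = 171 / 4.56×10⁻⁴ = 3.75×10⁵ V/m.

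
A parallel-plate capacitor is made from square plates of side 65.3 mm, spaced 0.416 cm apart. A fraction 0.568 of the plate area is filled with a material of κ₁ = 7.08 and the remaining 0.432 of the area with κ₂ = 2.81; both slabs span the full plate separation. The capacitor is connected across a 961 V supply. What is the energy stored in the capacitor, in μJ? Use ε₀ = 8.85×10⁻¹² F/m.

21.9 μJ

A = (65.3 mm)² = 4.26×10⁻³ m².
Side-by-side slabs ⇒ two capacitors in parallel, each spanning the full gap.
C₁ = κ₁ε₀A₁/d = 7.08 × 8.85×10⁻¹² × 2.42×10⁻³ / 4.16×10⁻³ = 3.65×10⁻¹¹ F.
C₂ = κ₂ε₀A₂/d = 2.81 × 8.85×10⁻¹² × 1.84×10⁻³ / 4.16×10⁻³ = 1.10×10⁻¹¹ F.
C = C₁ + C₂ = 4.75×10⁻¹¹ F.
U = ½CV² = ½ × 4.75×10⁻¹¹ × (961)² = 2.19×10⁻⁵ J.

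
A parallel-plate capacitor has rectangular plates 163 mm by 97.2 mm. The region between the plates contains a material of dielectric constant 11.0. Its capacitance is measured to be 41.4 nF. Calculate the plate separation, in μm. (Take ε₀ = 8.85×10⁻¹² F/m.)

d ≈ 37.3 μm

A = 163 × 97.2 mm² = 1.58×10⁻² m².
d = κε₀A/C = 11.0 × 8.85×10⁻¹² × 1.58×10⁻² / 4.14×10⁻⁸ = 3.73×10⁻⁵ m.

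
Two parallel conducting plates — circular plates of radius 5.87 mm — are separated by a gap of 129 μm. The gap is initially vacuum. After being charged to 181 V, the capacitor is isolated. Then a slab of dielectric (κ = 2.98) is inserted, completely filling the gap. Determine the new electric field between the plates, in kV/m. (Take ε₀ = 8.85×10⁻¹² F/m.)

471 kV/m

A = π(5.87 mm)² = 1.08×10⁻⁴ m².
Initially C₁ = ε₀A/d = 8.85×10⁻¹² × 1.08×10⁻⁴ / 1.29×10⁻⁴ = 7.43×10⁻¹² F.
E₁ = 1.40×10⁶ V/m.
Isolated ⇒ Q is held fixed. V₂ = Q/C₂ = V₁/2.98; E = V/d, so E₂/E₁ = (V₂/V₁)(d₁/d₂) = 0.336.
E₂ = 0.336 × 1.40×10⁶ = 4.71×10⁵ V/m.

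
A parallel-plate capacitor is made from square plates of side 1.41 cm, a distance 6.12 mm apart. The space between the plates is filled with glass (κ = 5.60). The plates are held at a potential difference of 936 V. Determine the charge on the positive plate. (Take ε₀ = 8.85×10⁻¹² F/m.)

A = (1.41 cm)² = 1.99×10⁻⁴ m².
C = κε₀A/d = 5.60 × 8.85×10⁻¹² × 1.99×10⁻⁴ / 6.12×10⁻³ = 1.61×10⁻¹² F.
Q = CV = 1.61×10⁻¹² × 936 = 1.51×10⁻⁹ C.

1.51 nC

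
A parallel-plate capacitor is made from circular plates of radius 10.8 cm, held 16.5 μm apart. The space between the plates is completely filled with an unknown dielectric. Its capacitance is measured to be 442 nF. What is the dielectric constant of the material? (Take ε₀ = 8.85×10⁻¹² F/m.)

κ ≈ 22.5

A = π(10.8 cm)² = 3.66×10⁻² m².
κ = Cd/(ε₀A) = 4.42×10⁻⁷ × 1.65×10⁻⁵ / (8.85×10⁻¹² × 3.66×10⁻²) = 22.5.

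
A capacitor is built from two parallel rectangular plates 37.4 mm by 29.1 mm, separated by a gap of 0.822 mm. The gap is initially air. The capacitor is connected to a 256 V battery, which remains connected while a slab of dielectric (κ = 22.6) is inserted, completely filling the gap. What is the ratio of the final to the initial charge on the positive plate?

Q₂/Q₁ ≈ 22.6

Battery connected ⇒ V is held fixed.
C₂ = 22.6 C₁ and Q = CV, so Q₂/Q₁ = C₂/C₁ = 22.6.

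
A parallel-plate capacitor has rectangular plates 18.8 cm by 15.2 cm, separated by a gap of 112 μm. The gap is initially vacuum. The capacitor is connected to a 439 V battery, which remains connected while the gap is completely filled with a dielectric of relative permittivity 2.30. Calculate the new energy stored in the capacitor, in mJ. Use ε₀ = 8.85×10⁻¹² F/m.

A = 18.8 × 15.2 cm² = 2.86×10⁻² m².
Initially C₁ = ε₀A/d = 8.85×10⁻¹² × 2.86×10⁻² / 1.12×10⁻⁴ = 2.26×10⁻⁹ F.
U₁ = 2.18×10⁻⁴ J.
Battery connected ⇒ V is held fixed. C₂ = 2.30 C₁ and U = ½CV², so U₂/U₁ = C₂/C₁ = 2.30.
U₂ = 2.30 × 2.18×10⁻⁴ = 5.00×10⁻⁴ J.

U ≈ 0.500 mJ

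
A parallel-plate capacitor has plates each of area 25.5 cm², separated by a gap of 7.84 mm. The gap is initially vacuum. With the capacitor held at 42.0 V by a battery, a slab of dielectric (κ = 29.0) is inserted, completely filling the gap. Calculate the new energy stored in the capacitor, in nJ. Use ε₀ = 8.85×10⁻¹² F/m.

A = 25.5 cm² = 2.55×10⁻³ m².
Initially C₁ = ε₀A/d = 8.85×10⁻¹² × 2.55×10⁻³ / 7.84×10⁻³ = 2.88×10⁻¹² F.
U₁ = 2.54×10⁻⁹ J.
Battery connected ⇒ V is held fixed. C₂ = 29.0 C₁ and U = ½CV², so U₂/U₁ = C₂/C₁ = 29.0.
U₂ = 29.0 × 2.54×10⁻⁹ = 7.36×10⁻⁸ J.

73.6 nJ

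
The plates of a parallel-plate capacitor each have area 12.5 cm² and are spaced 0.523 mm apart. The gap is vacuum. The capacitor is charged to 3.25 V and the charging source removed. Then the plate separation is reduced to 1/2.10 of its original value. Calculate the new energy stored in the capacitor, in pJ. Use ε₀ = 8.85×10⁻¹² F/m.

A = 12.5 cm² = 1.25×10⁻³ m².
Initially C₁ = ε₀A/d = 8.85×10⁻¹² × 1.25×10⁻³ / 5.23×10⁻⁴ = 2.12×10⁻¹¹ F.
U₁ = 1.12×10⁻¹⁰ J.
Isolated ⇒ Q is held fixed. C₂ = 2.10 C₁ and U = Q²/(2C), so U₂/U₁ = C₁/C₂ = 0.476.
U₂ = 0.476 × 1.12×10⁻¹⁰ = 5.32×10⁻¹¹ J.

U ≈ 53.2 pJ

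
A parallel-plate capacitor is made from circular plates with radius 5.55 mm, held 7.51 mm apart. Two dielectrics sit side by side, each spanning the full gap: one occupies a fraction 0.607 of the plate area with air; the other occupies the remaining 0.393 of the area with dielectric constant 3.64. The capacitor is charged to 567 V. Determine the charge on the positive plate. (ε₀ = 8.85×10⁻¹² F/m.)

Q ≈ 132 pC

A = π(5.55 mm)² = 9.68×10⁻⁵ m².
Side-by-side slabs ⇒ two capacitors in parallel, each spanning the full gap.
C₁ = κ₁ε₀A₁/d = 1.00 × 8.85×10⁻¹² × 5.87×10⁻⁵ / 7.51×10⁻³ = 6.92×10⁻¹⁴ F.
C₂ = κ₂ε₀A₂/d = 3.64 × 8.85×10⁻¹² × 3.80×10⁻⁵ / 7.51×10⁻³ = 1.63×10⁻¹³ F.
C = C₁ + C₂ = 2.32×10⁻¹³ F.
Q = CV = 2.32×10⁻¹³ × 567 = 1.32×10⁻¹⁰ C.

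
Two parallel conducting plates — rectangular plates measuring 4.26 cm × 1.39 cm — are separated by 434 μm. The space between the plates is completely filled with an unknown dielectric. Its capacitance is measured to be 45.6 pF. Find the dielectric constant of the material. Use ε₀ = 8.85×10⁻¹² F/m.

κ ≈ 3.78

A = 4.26 × 1.39 cm² = 5.92×10⁻⁴ m².
κ = Cd/(ε₀A) = 4.56×10⁻¹¹ × 4.34×10⁻⁴ / (8.85×10⁻¹² × 5.92×10⁻⁴) = 3.78.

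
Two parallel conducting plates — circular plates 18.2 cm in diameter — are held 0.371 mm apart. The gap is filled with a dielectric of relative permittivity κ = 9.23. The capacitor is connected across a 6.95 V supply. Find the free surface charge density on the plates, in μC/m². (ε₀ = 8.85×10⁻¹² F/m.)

A = π(18.2/2 cm)² = 2.60×10⁻² m².
C = κε₀A/d = 9.23 × 8.85×10⁻¹² × 2.60×10⁻² / 3.71×10⁻⁴ = 5.73×10⁻⁹ F.
σ = Q/A = CV/A = 5.73×10⁻⁹ × 6.95 / 2.60×10⁻² = 1.53×10⁻⁶ C/m².

σ ≈ 1.53 μC/m²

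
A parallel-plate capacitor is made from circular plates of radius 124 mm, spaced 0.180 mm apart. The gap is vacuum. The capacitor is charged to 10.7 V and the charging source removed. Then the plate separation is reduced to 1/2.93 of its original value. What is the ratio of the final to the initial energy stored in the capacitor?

Isolated ⇒ Q is held fixed.
C₂ = 2.93 C₁ and U = Q²/(2C), so U₂/U₁ = C₁/C₂ = 0.341.

U₂/U₁ ≈ 0.341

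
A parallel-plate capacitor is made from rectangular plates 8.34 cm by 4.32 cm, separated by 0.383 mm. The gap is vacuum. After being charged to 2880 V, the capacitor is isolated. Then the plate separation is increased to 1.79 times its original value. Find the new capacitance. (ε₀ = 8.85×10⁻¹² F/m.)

A = 8.34 × 4.32 cm² = 3.60×10⁻³ m².
Initially C₁ = ε₀A/d = 8.85×10⁻¹² × 3.60×10⁻³ / 3.83×10⁻⁴ = 8.33×10⁻¹¹ F.
C = ε₀A/d scales as 1/d, so C₂/C₁ = d₁/d₂ = 1/1.79 = 0.559.
C₂ = 0.559 × 8.33×10⁻¹¹ = 4.65×10⁻¹¹ F.

46.5 pF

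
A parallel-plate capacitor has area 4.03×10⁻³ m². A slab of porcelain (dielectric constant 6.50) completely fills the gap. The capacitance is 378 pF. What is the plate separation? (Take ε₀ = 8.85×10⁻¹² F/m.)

d = κε₀A/C = 6.50 × 8.85×10⁻¹² × 4.03×10⁻³ / 3.78×10⁻¹⁰ = 6.13×10⁻⁴ m.

0.613 mm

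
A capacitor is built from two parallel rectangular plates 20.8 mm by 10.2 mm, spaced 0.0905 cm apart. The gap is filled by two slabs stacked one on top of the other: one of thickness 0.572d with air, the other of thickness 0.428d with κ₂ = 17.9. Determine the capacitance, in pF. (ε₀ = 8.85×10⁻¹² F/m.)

C ≈ 3.48 pF

A = 20.8 × 10.2 mm² = 2.12×10⁻⁴ m².
Stacked slabs ⇒ two capacitors in series, each with the full plate area.
C₁ = κ₁ε₀A/d₁ = 1.00 × 8.85×10⁻¹² × 2.12×10⁻⁴ / 5.18×10⁻⁴ = 3.63×10⁻¹² F.
C₂ = κ₂ε₀A/d₂ = 17.9 × 8.85×10⁻¹² × 2.12×10⁻⁴ / 3.87×10⁻⁴ = 8.68×10⁻¹¹ F.
C = (1/C₁ + 1/C₂)⁻¹ = 3.48×10⁻¹² F.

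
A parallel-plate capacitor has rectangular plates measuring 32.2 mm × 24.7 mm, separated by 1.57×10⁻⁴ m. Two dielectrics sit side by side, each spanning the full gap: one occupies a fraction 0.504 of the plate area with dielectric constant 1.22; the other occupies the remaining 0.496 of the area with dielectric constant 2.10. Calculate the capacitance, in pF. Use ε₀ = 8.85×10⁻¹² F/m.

74.3 pF

A = 32.2 × 24.7 mm² = 7.95×10⁻⁴ m².
Side-by-side slabs ⇒ two capacitors in parallel, each spanning the full gap.
C₁ = κ₁ε₀A₁/d = 1.22 × 8.85×10⁻¹² × 4.01×10⁻⁴ / 1.57×10⁻⁴ = 2.76×10⁻¹¹ F.
C₂ = κ₂ε₀A₂/d = 2.10 × 8.85×10⁻¹² × 3.94×10⁻⁴ / 1.57×10⁻⁴ = 4.67×10⁻¹¹ F.
C = C₁ + C₂ = 7.43×10⁻¹¹ F.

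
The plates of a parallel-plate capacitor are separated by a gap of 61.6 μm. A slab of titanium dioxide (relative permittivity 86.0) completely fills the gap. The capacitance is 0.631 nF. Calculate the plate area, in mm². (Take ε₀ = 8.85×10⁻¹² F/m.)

A = Cd/(κε₀) = 6.31×10⁻¹⁰ × 6.16×10⁻⁵ / (86.0 × 8.85×10⁻¹²) = 5.11×10⁻⁵ m².

A ≈ 51.1 mm²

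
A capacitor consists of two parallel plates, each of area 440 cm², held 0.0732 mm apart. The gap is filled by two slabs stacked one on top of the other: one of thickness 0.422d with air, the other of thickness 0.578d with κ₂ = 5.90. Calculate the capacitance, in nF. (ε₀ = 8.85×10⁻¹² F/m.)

10.2 nF

A = 440 cm² = 4.40×10⁻² m².
Stacked slabs ⇒ two capacitors in series, each with the full plate area.
C₁ = κ₁ε₀A/d₁ = 1.00 × 8.85×10⁻¹² × 4.40×10⁻² / 3.09×10⁻⁵ = 1.26×10⁻⁸ F.
C₂ = κ₂ε₀A/d₂ = 5.90 × 8.85×10⁻¹² × 4.40×10⁻² / 4.23×10⁻⁵ = 5.43×10⁻⁸ F.
C = (1/C₁ + 1/C₂)⁻¹ = 1.02×10⁻⁸ F.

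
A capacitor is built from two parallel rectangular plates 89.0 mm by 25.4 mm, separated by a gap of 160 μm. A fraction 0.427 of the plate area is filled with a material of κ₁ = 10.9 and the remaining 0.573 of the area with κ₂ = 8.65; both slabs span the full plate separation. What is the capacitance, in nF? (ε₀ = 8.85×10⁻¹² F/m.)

A = 89.0 × 25.4 mm² = 2.26×10⁻³ m².
Side-by-side slabs ⇒ two capacitors in parallel, each spanning the full gap.
C₁ = κ₁ε₀A₁/d = 10.9 × 8.85×10⁻¹² × 9.65×10⁻⁴ / 1.60×10⁻⁴ = 5.82×10⁻¹⁰ F.
C₂ = κ₂ε₀A₂/d = 8.65 × 8.85×10⁻¹² × 1.30×10⁻³ / 1.60×10⁻⁴ = 6.20×10⁻¹⁰ F.
C = C₁ + C₂ = 1.20×10⁻⁹ F.

C ≈ 1.20 nF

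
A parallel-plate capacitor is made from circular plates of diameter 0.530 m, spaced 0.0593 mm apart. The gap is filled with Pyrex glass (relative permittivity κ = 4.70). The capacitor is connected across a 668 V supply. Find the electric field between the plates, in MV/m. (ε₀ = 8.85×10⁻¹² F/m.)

E = V/d = 668 / 5.93×10⁻⁵ = 1.13×10⁷ V/m.

E ≈ 11.3 MV/m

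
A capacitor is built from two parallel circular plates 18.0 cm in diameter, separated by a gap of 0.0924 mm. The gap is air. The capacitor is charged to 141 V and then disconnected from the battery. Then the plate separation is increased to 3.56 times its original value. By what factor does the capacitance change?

C₂/C₁ ≈ 0.281

C = ε₀A/d scales as 1/d, so C₂/C₁ = d₁/d₂ = 1/3.56 = 0.281.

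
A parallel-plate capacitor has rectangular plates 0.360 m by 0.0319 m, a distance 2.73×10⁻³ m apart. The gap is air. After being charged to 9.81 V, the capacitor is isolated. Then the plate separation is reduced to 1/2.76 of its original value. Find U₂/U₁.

Isolated ⇒ Q is held fixed.
C₂ = 2.76 C₁ and U = Q²/(2C), so U₂/U₁ = C₁/C₂ = 0.362.

U₂/U₁ ≈ 0.362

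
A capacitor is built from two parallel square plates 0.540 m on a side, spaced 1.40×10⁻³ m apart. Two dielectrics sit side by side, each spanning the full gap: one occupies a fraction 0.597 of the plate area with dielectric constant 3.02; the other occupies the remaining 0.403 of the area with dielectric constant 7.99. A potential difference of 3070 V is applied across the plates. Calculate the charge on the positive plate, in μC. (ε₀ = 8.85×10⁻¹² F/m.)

28.4 μC

A = (0.540 m)² = 0.292 m².
Side-by-side slabs ⇒ two capacitors in parallel, each spanning the full gap.
C₁ = κ₁ε₀A₁/d = 3.02 × 8.85×10⁻¹² × 0.174 / 1.40×10⁻³ = 3.32×10⁻⁹ F.
C₂ = κ₂ε₀A₂/d = 7.99 × 8.85×10⁻¹² × 0.118 / 1.40×10⁻³ = 5.94×10⁻⁹ F.
C = C₁ + C₂ = 9.26×10⁻⁹ F.
Q = CV = 9.26×10⁻⁹ × 3070 = 2.84×10⁻⁵ C.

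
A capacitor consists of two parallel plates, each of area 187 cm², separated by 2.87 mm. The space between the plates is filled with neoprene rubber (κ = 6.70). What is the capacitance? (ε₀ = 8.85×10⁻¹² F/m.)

A = 187 cm² = 1.87×10⁻² m².
C = κε₀A/d = 6.70 × 8.85×10⁻¹² × 1.87×10⁻² / 2.87×10⁻³ = 3.86×10⁻¹⁰ F.

C ≈ 386 pF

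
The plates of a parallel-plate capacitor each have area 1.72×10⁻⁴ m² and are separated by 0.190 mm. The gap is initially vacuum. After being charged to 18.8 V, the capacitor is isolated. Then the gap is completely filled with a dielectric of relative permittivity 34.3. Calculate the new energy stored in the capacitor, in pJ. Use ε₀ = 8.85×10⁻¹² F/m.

Initially C₁ = ε₀A/d = 8.85×10⁻¹² × 1.72×10⁻⁴ / 1.90×10⁻⁴ = 8.01×10⁻¹² F.
U₁ = 1.42×10⁻⁹ J.
Isolated ⇒ Q is held fixed. C₂ = 34.3 C₁ and U = Q²/(2C), so U₂/U₁ = C₁/C₂ = 0.0292.
U₂ = 0.0292 × 1.42×10⁻⁹ = 4.13×10⁻¹¹ J.

41.3 pJ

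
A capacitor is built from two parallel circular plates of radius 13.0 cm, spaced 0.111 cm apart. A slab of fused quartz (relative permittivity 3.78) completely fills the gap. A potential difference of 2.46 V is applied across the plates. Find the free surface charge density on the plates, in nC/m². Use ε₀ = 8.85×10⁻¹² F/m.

74.1 nC/m²

A = π(13.0 cm)² = 5.31×10⁻² m².
C = κε₀A/d = 3.78 × 8.85×10⁻¹² × 5.31×10⁻² / 1.11×10⁻³ = 1.60×10⁻⁹ F.
σ = Q/A = CV/A = 1.60×10⁻⁹ × 2.46 / 5.31×10⁻² = 7.41×10⁻⁸ C/m².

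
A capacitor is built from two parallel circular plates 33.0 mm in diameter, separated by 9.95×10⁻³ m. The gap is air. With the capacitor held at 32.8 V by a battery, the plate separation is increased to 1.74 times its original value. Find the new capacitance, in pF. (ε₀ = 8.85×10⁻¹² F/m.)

C ≈ 0.437 pF

A = π(33.0/2 mm)² = 8.55×10⁻⁴ m².
Initially C₁ = ε₀A/d = 8.85×10⁻¹² × 8.55×10⁻⁴ / 9.95×10⁻³ = 7.61×10⁻¹³ F.
C = ε₀A/d scales as 1/d, so C₂/C₁ = d₁/d₂ = 1/1.74 = 0.575.
C₂ = 0.575 × 7.61×10⁻¹³ = 4.37×10⁻¹³ F.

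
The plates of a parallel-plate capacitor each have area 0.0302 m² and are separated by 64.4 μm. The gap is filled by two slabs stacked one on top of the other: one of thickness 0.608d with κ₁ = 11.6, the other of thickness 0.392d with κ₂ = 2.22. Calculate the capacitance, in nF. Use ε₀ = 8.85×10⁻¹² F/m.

Stacked slabs ⇒ two capacitors in series, each with the full plate area.
C₁ = κ₁ε₀A/d₁ = 11.6 × 8.85×10⁻¹² × 3.02×10⁻² / 3.92×10⁻⁵ = 7.92×10⁻⁸ F.
C₂ = κ₂ε₀A/d₂ = 2.22 × 8.85×10⁻¹² × 3.02×10⁻² / 2.52×10⁻⁵ = 2.35×10⁻⁸ F.
C = (1/C₁ + 1/C₂)⁻¹ = 1.81×10⁻⁸ F.

18.1 nF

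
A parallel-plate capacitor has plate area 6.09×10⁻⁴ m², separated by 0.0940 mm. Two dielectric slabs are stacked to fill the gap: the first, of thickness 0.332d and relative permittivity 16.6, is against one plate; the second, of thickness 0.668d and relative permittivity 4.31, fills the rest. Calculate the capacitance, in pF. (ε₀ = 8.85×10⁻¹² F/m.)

328 pF

Stacked slabs ⇒ two capacitors in series, each with the full plate area.
C₁ = κ₁ε₀A/d₁ = 16.6 × 8.85×10⁻¹² × 6.09×10⁻⁴ / 3.12×10⁻⁵ = 2.87×10⁻⁹ F.
C₂ = κ₂ε₀A/d₂ = 4.31 × 8.85×10⁻¹² × 6.09×10⁻⁴ / 6.28×10⁻⁵ = 3.70×10⁻¹⁰ F.
C = (1/C₁ + 1/C₂)⁻¹ = 3.28×10⁻¹⁰ F.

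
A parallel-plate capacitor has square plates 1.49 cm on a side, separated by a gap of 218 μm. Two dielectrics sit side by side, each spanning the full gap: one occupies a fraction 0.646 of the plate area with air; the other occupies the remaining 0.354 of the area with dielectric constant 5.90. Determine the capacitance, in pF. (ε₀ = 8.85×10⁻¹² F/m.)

A = (1.49 cm)² = 2.22×10⁻⁴ m².
Side-by-side slabs ⇒ two capacitors in parallel, each spanning the full gap.
C₁ = κ₁ε₀A₁/d = 1.00 × 8.85×10⁻¹² × 1.43×10⁻⁴ / 2.18×10⁻⁴ = 5.82×10⁻¹² F.
C₂ = κ₂ε₀A₂/d = 5.90 × 8.85×10⁻¹² × 7.86×10⁻⁵ / 2.18×10⁻⁴ = 1.88×10⁻¹¹ F.
C = C₁ + C₂ = 2.46×10⁻¹¹ F.

24.6 pF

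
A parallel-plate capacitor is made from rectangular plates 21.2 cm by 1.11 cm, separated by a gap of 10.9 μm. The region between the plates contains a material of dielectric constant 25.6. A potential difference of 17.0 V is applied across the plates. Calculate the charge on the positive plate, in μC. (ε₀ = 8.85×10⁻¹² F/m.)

A = 21.2 × 1.11 cm² = 2.35×10⁻³ m².
C = κε₀A/d = 25.6 × 8.85×10⁻¹² × 2.35×10⁻³ / 1.09×10⁻⁵ = 4.89×10⁻⁸ F.
Q = CV = 4.89×10⁻⁸ × 17.0 = 8.32×10⁻⁷ C.

0.832 μC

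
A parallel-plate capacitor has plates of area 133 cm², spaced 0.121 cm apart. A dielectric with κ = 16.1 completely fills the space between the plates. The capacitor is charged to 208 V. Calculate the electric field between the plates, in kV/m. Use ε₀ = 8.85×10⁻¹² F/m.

172 kV/m

E = V/d = 208 / 1.21×10⁻³ = 1.72×10⁵ V/m.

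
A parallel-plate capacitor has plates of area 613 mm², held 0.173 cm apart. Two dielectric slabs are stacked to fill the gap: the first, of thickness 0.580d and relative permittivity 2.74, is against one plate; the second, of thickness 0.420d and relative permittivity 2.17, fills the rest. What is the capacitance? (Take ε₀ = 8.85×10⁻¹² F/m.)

A = 613 mm² = 6.13×10⁻⁴ m².
Stacked slabs ⇒ two capacitors in series, each with the full plate area.
C₁ = κ₁ε₀A/d₁ = 2.74 × 8.85×10⁻¹² × 6.13×10⁻⁴ / 1.00×10⁻³ = 1.48×10⁻¹¹ F.
C₂ = κ₂ε₀A/d₂ = 2.17 × 8.85×10⁻¹² × 6.13×10⁻⁴ / 7.27×10⁻⁴ = 1.62×10⁻¹¹ F.
C = (1/C₁ + 1/C₂)⁻¹ = 7.74×10⁻¹² F.

7.74 pF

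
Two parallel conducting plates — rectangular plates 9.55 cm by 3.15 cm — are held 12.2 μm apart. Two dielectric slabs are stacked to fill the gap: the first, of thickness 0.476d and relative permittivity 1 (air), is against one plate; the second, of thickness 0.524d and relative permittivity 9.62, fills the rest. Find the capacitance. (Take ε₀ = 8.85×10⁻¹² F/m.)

A = 9.55 × 3.15 cm² = 3.01×10⁻³ m².
Stacked slabs ⇒ two capacitors in series, each with the full plate area.
C₁ = κ₁ε₀A/d₁ = 1.00 × 8.85×10⁻¹² × 3.01×10⁻³ / 5.81×10⁻⁶ = 4.58×10⁻⁹ F.
C₂ = κ₂ε₀A/d₂ = 9.62 × 8.85×10⁻¹² × 3.01×10⁻³ / 6.39×10⁻⁶ = 4.01×10⁻⁸ F.
C = (1/C₁ + 1/C₂)⁻¹ = 4.11×10⁻⁹ F.

4.11 nF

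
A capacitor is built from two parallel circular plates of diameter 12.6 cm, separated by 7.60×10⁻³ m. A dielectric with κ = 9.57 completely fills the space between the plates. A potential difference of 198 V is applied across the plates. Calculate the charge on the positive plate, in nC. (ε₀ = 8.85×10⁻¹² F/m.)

A = π(12.6/2 cm)² = 1.25×10⁻² m².
C = κε₀A/d = 9.57 × 8.85×10⁻¹² × 1.25×10⁻² / 7.60×10⁻³ = 1.39×10⁻¹⁰ F.
Q = CV = 1.39×10⁻¹⁰ × 198 = 2.75×10⁻⁸ C.

27.5 nC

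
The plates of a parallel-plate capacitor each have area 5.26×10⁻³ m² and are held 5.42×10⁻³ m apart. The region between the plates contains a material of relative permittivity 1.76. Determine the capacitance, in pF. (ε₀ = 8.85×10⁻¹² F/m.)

15.1 pF

C = κε₀A/d = 1.76 × 8.85×10⁻¹² × 5.26×10⁻³ / 5.42×10⁻³ = 1.51×10⁻¹¹ F.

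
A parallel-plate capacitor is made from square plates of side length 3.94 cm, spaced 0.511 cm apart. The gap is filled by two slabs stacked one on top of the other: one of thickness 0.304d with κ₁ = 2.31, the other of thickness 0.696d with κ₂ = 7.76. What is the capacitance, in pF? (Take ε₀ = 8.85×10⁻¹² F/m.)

A = (3.94 cm)² = 1.55×10⁻³ m².
Stacked slabs ⇒ two capacitors in series, each with the full plate area.
C₁ = κ₁ε₀A/d₁ = 2.31 × 8.85×10⁻¹² × 1.55×10⁻³ / 1.55×10⁻³ = 2.04×10⁻¹¹ F.
C₂ = κ₂ε₀A/d₂ = 7.76 × 8.85×10⁻¹² × 1.55×10⁻³ / 3.56×10⁻³ = 3.00×10⁻¹¹ F.
C = (1/C₁ + 1/C₂)⁻¹ = 1.21×10⁻¹¹ F.

C ≈ 12.1 pF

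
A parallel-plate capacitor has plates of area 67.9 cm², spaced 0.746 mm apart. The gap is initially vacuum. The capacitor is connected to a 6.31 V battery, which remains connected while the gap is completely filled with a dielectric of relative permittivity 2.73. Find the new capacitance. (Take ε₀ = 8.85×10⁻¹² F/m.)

C ≈ 220 pF

A = 67.9 cm² = 6.79×10⁻³ m².
Initially C₁ = ε₀A/d = 8.85×10⁻¹² × 6.79×10⁻³ / 7.46×10⁻⁴ = 8.06×10⁻¹¹ F.
C = κε₀A/d scales with κ, so C₂/C₁ = κ = 2.73.
C₂ = 2.73 × 8.06×10⁻¹¹ = 2.20×10⁻¹⁰ F.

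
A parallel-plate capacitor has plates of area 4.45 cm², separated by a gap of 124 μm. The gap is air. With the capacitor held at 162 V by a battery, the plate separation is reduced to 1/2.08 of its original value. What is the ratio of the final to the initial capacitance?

C = ε₀A/d scales as 1/d, so C₂/C₁ = d₁/d₂ = 2.08.

2.08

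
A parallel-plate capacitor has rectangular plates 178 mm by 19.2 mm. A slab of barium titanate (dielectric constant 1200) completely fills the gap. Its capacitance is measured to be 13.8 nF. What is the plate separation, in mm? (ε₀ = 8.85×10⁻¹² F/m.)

A = 178 × 19.2 mm² = 3.42×10⁻³ m².
d = κε₀A/C = 1200 × 8.85×10⁻¹² × 3.42×10⁻³ / 1.38×10⁻⁸ = 2.63×10⁻³ m.

2.63 mm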